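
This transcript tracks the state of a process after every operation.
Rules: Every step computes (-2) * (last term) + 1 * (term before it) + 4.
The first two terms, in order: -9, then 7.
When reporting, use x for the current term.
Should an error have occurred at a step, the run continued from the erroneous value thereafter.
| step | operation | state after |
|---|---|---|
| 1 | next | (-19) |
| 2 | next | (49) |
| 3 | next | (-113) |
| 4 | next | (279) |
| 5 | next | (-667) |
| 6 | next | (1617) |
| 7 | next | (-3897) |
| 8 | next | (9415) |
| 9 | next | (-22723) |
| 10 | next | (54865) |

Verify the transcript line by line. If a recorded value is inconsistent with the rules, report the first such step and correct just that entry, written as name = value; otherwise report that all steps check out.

no error

step 1: x = -2*(7) + (1)*(-9) + (4) = -19 -> exactly as logged
step 2: x = -2*(-19) + (1)*(7) + (4) = 49 -> confirmed correct
step 3: x = -2*(49) + (1)*(-19) + (4) = -113 -> in agreement
step 4: x = -2*(-113) + (1)*(49) + (4) = 279 -> exactly as logged
step 5: x = -2*(279) + (1)*(-113) + (4) = -667 -> agrees with the transcript
step 6: x = -2*(-667) + (1)*(279) + (4) = 1617 -> checks out
step 7: x = -2*(1617) + (1)*(-667) + (4) = -3897 -> confirmed correct
step 8: x = -2*(-3897) + (1)*(1617) + (4) = 9415 -> in agreement
step 9: x = -2*(9415) + (1)*(-3897) + (4) = -22723 -> exactly as logged
step 10: x = -2*(-22723) + (1)*(9415) + (4) = 54865 -> same as recorded
The recomputation confirms every line.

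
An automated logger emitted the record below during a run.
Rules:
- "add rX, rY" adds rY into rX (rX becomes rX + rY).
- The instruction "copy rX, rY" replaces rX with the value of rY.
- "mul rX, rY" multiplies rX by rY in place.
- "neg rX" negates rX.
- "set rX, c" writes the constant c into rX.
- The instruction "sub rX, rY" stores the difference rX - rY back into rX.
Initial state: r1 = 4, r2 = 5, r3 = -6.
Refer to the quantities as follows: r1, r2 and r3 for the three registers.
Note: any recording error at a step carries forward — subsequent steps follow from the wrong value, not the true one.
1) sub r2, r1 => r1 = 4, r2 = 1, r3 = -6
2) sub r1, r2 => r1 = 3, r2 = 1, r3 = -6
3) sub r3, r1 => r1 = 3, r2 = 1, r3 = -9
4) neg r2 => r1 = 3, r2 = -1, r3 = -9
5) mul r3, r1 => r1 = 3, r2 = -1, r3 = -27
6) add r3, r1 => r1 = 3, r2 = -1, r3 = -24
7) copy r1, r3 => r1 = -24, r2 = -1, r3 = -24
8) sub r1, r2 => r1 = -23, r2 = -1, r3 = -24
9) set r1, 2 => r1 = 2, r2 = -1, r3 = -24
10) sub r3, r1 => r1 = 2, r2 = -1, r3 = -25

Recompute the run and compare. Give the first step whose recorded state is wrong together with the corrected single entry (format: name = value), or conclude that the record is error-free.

1. r2 = 5 - 4 = 1 (checks out)
2. r1 = 4 - 1 = 3 (agrees with the record)
3. r3 = -6 - 3 = -9 (consistent with the record)
4. r2 = -(1) = -1 (same as recorded)
5. r3 = -9 * 3 = -27 (verified)
6. r3 = -27 + 3 = -24 (agrees with the record)
7. r1 = -24 (same as recorded)
8. r1 = -24 - -1 = -23 (checks out)
9. r1 = 2 (in agreement)
10. r3 = -24 - 2 = -26 (first mismatch against the record)
First incorrect step: 10; the correct value is r3 = -26.

step 10, r3 = -26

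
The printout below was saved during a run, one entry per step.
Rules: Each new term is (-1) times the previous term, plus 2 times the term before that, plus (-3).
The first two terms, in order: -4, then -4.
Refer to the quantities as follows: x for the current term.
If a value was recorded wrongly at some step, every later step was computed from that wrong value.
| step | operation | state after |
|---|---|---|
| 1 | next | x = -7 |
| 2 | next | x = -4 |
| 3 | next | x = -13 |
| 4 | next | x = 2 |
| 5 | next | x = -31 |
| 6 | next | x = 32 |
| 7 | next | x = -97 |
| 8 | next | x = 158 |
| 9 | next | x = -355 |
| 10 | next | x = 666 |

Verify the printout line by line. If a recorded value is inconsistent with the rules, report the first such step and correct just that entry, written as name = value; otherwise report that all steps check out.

step 10, x = 668

Recomputing the run from the initial state:
step 1: x = -7
step 2: x = -4
step 3: x = -13
step 4: x = 2
step 5: x = -31
step 6: x = 32
step 7: x = -97
step 8: x = 158
step 9: x = -355
step 10: x = 668
The first disagreement with the printout is at step 10, where the value should be x = 668.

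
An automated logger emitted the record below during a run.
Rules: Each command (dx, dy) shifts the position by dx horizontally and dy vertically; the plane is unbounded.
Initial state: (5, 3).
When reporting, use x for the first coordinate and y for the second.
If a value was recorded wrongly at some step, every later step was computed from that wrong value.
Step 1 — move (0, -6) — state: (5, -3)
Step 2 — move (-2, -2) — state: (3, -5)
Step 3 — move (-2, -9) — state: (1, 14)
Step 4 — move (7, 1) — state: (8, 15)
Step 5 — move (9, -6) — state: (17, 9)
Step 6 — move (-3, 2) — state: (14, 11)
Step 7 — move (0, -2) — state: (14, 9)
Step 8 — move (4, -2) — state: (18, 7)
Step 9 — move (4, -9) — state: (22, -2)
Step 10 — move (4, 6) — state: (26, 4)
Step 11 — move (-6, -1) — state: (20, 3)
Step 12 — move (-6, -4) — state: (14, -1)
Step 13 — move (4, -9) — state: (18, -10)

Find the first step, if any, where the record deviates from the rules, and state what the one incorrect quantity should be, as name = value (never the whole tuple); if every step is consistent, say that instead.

Recomputing the run from the initial state:
step 1: x = 5, y = -3
step 2: x = 3, y = -5
step 3: x = 1, y = -14
step 4: x = 8, y = -13
step 5: x = 17, y = -19
step 6: x = 14, y = -17
step 7: x = 14, y = -19
step 8: x = 18, y = -21
step 9: x = 22, y = -30
step 10: x = 26, y = -24
step 11: x = 20, y = -25
step 12: x = 14, y = -29
step 13: x = 18, y = -38
The first disagreement with the record is at step 3, where the value should be y = -14.

step 3, y = -14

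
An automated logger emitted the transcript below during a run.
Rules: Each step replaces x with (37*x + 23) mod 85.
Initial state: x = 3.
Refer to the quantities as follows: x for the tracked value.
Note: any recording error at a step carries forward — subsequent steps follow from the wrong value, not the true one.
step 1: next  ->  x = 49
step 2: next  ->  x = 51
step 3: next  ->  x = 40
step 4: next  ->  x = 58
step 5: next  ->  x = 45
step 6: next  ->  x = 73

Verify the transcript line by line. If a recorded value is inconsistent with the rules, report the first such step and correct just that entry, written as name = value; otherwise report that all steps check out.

step 5, x = 44

1. x = (37*3 + 23) mod 85 = 49 (matches)
2. x = (37*49 + 23) mod 85 = 51 (no discrepancy)
3. x = (37*51 + 23) mod 85 = 40 (exactly as logged)
4. x = (37*40 + 23) mod 85 = 58 (consistent with the transcript)
5. x = (37*58 + 23) mod 85 = 44 (this is not what the transcript shows)
Step 5 is the first one off; corrected, x = 44.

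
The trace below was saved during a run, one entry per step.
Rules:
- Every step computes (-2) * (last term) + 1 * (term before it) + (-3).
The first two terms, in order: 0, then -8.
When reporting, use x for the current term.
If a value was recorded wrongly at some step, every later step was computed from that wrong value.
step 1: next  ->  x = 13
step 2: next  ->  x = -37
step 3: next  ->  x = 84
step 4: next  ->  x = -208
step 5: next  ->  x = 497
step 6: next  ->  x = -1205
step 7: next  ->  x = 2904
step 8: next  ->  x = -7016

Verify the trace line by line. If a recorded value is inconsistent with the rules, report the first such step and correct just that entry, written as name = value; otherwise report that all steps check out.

1. x = -2*(-8) + (1)*(0) + (-3) = 13 (in agreement)
2. x = -2*(13) + (1)*(-8) + (-3) = -37 (exactly as logged)
3. x = -2*(-37) + (1)*(13) + (-3) = 84 (no discrepancy)
4. x = -2*(84) + (1)*(-37) + (-3) = -208 (consistent with the trace)
5. x = -2*(-208) + (1)*(84) + (-3) = 497 (verified)
6. x = -2*(497) + (1)*(-208) + (-3) = -1205 (matches)
7. x = -2*(-1205) + (1)*(497) + (-3) = 2904 (verified)
8. x = -2*(2904) + (1)*(-1205) + (-3) = -7016 (verified)
Every step is consistent.

no error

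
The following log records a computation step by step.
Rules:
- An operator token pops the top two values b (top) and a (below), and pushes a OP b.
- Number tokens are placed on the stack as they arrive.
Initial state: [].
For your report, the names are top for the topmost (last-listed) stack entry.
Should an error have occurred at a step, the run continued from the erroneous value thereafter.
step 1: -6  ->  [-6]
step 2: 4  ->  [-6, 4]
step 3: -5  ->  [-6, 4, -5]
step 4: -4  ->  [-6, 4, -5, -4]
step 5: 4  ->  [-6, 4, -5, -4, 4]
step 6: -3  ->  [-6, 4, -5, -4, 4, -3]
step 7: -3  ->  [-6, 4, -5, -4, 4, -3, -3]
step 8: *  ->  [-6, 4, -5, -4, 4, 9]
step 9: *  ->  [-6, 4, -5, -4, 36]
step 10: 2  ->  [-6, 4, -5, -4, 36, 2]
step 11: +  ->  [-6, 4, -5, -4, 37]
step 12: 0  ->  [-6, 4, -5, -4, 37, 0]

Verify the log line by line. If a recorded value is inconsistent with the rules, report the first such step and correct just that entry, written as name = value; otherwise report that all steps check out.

step 11, top = 38

1. push -6: top = -6 (matches)
2. push 4: top = 4 (matches)
3. push -5: top = -5 (no discrepancy)
4. push -4: top = -4 (checks out)
5. push 4: top = 4 (matches)
6. push -3: top = -3 (agrees with the log)
7. push -3: top = -3 (checks out)
8. -3 * -3 = 9 (confirmed correct)
9. 4 * 9 = 36 (checks out)
10. push 2: top = 2 (exactly as logged)
11. 36 + 2 = 38 (this is not what the log shows)
First deviation found at step 11; the corrected entry is top = 38.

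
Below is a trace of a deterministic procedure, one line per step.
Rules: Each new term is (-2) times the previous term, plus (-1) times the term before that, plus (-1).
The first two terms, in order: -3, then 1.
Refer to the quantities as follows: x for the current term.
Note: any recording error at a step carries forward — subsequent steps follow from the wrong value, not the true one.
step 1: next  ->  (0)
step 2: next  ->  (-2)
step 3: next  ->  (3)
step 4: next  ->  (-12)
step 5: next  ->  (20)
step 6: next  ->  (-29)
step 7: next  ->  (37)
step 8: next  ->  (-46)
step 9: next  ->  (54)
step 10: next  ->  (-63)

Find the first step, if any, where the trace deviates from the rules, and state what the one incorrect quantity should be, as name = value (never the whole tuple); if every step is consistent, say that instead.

step 4, x = -5

Step 1: x = -2*(1) + (-1)*(-3) + (-1) = 0 — agrees with the trace.
Step 2: x = -2*(0) + (-1)*(1) + (-1) = -2 — same as recorded.
Step 3: x = -2*(-2) + (-1)*(0) + (-1) = 3 — confirmed correct.
Step 4: x = -2*(3) + (-1)*(-2) + (-1) = -5 — first mismatch against the trace.
First incorrect step: 4; the correct value is x = -5.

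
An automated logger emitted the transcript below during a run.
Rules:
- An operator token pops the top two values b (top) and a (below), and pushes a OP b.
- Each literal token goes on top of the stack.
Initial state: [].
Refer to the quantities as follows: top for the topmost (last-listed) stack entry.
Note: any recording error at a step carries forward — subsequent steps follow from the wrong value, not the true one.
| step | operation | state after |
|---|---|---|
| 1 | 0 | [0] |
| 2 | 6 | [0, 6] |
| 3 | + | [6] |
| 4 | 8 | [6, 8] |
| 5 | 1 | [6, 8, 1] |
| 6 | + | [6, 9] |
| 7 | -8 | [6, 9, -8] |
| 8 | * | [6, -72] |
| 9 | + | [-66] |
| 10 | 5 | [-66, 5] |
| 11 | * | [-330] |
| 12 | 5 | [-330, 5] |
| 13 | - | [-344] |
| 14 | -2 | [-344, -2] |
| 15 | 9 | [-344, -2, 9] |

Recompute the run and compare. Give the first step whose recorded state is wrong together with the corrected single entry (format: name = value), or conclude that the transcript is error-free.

step 13, top = -335

step 1: push 0: top = 0 -> in agreement
step 2: push 6: top = 6 -> in agreement
step 3: 0 + 6 = 6 -> matches
step 4: push 8: top = 8 -> checks out
step 5: push 1: top = 1 -> checks out
step 6: 8 + 1 = 9 -> checks out
step 7: push -8: top = -8 -> confirmed correct
step 8: 9 * -8 = -72 -> checks out
step 9: 6 + -72 = -66 -> same as recorded
step 10: push 5: top = 5 -> same as recorded
step 11: -66 * 5 = -330 -> matches
step 12: push 5: top = 5 -> matches
step 13: -330 - 5 = -335 -> a discrepancy with the transcript
First deviation found at step 13; the corrected entry is top = -335.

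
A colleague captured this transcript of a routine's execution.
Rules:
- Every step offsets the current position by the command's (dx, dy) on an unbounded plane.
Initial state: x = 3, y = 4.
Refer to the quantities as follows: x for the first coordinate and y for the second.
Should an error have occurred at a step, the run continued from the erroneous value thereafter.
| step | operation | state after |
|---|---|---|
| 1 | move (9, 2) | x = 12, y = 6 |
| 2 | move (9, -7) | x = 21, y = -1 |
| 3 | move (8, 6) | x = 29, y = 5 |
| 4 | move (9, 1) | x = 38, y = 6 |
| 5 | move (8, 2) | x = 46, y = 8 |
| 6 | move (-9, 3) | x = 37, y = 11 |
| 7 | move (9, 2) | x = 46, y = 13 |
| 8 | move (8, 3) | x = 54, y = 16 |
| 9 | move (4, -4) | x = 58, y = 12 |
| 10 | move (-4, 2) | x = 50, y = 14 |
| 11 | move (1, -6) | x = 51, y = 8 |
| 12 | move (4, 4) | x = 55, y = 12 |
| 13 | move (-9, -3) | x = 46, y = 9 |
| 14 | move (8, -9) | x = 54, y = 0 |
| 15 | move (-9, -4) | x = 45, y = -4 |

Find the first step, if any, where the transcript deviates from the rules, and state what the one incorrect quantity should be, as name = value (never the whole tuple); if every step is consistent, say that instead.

step 10, x = 54

Recomputing the run from the initial state:
step 1: x = 12, y = 6
step 2: x = 21, y = -1
step 3: x = 29, y = 5
step 4: x = 38, y = 6
step 5: x = 46, y = 8
step 6: x = 37, y = 11
step 7: x = 46, y = 13
step 8: x = 54, y = 16
step 9: x = 58, y = 12
step 10: x = 54, y = 14
step 11: x = 55, y = 8
step 12: x = 59, y = 12
step 13: x = 50, y = 9
step 14: x = 58, y = 0
step 15: x = 49, y = -4
The first disagreement with the transcript is at step 10, where the value should be x = 54.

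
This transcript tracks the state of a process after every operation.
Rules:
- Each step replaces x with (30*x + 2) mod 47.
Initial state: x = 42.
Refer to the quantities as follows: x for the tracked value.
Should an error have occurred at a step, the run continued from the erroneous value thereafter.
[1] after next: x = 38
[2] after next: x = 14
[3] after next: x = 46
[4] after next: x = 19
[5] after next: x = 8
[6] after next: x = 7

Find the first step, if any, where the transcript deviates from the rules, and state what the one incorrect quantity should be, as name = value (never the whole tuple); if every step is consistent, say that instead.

Recomputing the run from the initial state:
step 1: x = 40
step 2: x = 27
step 3: x = 13
step 4: x = 16
step 5: x = 12
step 6: x = 33
The first disagreement with the transcript is at step 1, where the value should be x = 40.

step 1, x = 40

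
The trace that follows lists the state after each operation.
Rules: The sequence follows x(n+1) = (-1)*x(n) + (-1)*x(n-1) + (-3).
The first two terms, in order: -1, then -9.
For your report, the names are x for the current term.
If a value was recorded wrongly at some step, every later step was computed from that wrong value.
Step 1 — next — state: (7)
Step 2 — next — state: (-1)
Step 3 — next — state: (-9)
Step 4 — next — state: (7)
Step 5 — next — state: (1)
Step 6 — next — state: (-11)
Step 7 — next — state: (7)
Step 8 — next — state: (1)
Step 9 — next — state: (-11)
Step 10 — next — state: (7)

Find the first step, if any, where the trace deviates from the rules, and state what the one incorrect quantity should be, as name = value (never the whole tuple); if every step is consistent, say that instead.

step 5, x = -1

Recomputing the run from the initial state:
step 1: x = 7
step 2: x = -1
step 3: x = -9
step 4: x = 7
step 5: x = -1
step 6: x = -9
step 7: x = 7
step 8: x = -1
step 9: x = -9
step 10: x = 7
The first disagreement with the trace is at step 5, where the value should be x = -1.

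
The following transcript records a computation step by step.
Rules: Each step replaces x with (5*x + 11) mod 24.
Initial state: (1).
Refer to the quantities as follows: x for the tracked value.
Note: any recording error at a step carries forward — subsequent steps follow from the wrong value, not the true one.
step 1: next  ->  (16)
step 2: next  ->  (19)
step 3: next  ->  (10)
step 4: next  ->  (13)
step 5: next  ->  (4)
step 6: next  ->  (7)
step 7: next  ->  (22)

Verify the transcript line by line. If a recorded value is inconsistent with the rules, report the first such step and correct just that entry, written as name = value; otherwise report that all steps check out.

no error

Recomputing the run from the initial state:
step 1: x = 16
step 2: x = 19
step 3: x = 10
step 4: x = 13
step 5: x = 4
step 6: x = 7
step 7: x = 22
This matches the transcript at every step.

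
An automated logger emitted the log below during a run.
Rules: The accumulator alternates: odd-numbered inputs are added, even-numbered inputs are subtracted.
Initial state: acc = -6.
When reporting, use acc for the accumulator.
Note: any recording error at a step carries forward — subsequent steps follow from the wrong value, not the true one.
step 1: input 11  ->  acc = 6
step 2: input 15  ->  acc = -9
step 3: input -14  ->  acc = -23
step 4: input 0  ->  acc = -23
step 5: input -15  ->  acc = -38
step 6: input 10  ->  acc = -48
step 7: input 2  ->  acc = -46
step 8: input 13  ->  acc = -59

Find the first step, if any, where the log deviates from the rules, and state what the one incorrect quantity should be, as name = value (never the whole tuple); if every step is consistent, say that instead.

step 1, acc = 5

Recomputing the run from the initial state:
step 1: acc = 5
step 2: acc = -10
step 3: acc = -24
step 4: acc = -24
step 5: acc = -39
step 6: acc = -49
step 7: acc = -47
step 8: acc = -60
The first disagreement with the log is at step 1, where the value should be acc = 5.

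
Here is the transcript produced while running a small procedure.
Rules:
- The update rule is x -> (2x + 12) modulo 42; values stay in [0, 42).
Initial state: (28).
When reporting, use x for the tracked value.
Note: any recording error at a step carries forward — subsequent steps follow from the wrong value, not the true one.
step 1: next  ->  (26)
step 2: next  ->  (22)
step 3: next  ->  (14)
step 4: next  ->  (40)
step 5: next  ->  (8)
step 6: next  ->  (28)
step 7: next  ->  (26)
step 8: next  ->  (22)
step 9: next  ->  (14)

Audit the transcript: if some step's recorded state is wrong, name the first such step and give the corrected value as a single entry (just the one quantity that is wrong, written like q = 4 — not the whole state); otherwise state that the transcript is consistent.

no error

Step 1: x = (2*28 + 12) mod 42 = 26 — in agreement.
Step 2: x = (2*26 + 12) mod 42 = 22 — same as recorded.
Step 3: x = (2*22 + 12) mod 42 = 14 — checks out.
Step 4: x = (2*14 + 12) mod 42 = 40 — verified.
Step 5: x = (2*40 + 12) mod 42 = 8 — checks out.
Step 6: x = (2*8 + 12) mod 42 = 28 — no discrepancy.
Step 7: x = (2*28 + 12) mod 42 = 26 — no discrepancy.
Step 8: x = (2*26 + 12) mod 42 = 22 — no discrepancy.
Step 9: x = (2*22 + 12) mod 42 = 14 — no discrepancy.
The whole run recomputes cleanly — no discrepancies.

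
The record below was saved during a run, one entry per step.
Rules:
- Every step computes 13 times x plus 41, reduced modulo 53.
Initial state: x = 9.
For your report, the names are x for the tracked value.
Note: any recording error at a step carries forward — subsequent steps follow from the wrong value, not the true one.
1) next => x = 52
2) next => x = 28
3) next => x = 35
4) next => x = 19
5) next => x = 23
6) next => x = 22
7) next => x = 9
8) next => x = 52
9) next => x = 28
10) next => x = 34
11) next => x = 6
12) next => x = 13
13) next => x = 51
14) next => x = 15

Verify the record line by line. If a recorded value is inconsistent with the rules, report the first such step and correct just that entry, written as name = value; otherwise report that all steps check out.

Recomputing the run from the initial state:
step 1: x = 52
step 2: x = 28
step 3: x = 34
step 4: x = 6
step 5: x = 13
step 6: x = 51
step 7: x = 15
step 8: x = 24
step 9: x = 35
step 10: x = 19
step 11: x = 23
step 12: x = 22
step 13: x = 9
step 14: x = 52
The first disagreement with the record is at step 3, where the value should be x = 34.

step 3, x = 34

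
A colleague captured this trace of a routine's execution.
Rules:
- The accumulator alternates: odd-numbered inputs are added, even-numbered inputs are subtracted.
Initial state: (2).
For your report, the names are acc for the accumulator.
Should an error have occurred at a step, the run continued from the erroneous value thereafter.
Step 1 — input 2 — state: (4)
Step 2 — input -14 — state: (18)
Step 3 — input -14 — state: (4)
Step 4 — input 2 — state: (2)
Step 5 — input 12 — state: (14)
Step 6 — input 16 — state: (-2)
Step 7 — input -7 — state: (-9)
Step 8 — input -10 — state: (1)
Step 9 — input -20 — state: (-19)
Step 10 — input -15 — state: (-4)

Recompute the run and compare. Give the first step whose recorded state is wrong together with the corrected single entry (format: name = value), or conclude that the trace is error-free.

Step 1: acc = 2 + 2 = 4 — verified.
Step 2: acc = 4 - -14 = 18 — consistent with the trace.
Step 3: acc = 18 + -14 = 4 — verified.
Step 4: acc = 4 - 2 = 2 — confirmed correct.
Step 5: acc = 2 + 12 = 14 — checks out.
Step 6: acc = 14 - 16 = -2 — confirmed correct.
Step 7: acc = -2 + -7 = -9 — exactly as logged.
Step 8: acc = -9 - -10 = 1 — exactly as logged.
Step 9: acc = 1 + -20 = -19 — in agreement.
Step 10: acc = -19 - -15 = -4 — matches.
Every step is consistent.

no error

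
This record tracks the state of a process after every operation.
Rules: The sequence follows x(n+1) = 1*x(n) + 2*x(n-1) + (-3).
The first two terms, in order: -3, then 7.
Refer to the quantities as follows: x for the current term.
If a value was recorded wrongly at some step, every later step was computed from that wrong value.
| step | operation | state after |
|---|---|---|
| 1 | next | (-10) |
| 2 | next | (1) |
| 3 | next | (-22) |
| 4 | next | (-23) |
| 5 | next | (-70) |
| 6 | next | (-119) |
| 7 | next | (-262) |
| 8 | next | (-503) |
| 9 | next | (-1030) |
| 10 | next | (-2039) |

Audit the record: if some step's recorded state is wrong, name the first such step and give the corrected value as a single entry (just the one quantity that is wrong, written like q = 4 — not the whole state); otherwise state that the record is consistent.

Recomputing the run from the initial state:
step 1: x = -2
step 2: x = 9
step 3: x = 2
step 4: x = 17
step 5: x = 18
step 6: x = 49
step 7: x = 82
step 8: x = 177
step 9: x = 338
step 10: x = 689
The first disagreement with the record is at step 1, where the value should be x = -2.

step 1, x = -2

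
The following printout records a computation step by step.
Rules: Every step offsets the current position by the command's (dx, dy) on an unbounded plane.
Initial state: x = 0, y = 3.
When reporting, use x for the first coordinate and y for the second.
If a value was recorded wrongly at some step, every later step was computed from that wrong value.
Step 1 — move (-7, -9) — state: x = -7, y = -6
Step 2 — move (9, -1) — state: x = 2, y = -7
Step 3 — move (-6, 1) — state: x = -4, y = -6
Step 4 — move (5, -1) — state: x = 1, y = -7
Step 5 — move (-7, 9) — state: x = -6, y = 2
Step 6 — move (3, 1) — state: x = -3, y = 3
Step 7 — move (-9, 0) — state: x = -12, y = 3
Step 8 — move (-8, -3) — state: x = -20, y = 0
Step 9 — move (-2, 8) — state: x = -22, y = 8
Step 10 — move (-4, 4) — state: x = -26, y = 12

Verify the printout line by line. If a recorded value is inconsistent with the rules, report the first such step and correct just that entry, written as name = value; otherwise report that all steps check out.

no error

Recomputing the run from the initial state:
step 1: x = -7, y = -6
step 2: x = 2, y = -7
step 3: x = -4, y = -6
step 4: x = 1, y = -7
step 5: x = -6, y = 2
step 6: x = -3, y = 3
step 7: x = -12, y = 3
step 8: x = -20, y = 0
step 9: x = -22, y = 8
step 10: x = -26, y = 12
This matches the printout at every step.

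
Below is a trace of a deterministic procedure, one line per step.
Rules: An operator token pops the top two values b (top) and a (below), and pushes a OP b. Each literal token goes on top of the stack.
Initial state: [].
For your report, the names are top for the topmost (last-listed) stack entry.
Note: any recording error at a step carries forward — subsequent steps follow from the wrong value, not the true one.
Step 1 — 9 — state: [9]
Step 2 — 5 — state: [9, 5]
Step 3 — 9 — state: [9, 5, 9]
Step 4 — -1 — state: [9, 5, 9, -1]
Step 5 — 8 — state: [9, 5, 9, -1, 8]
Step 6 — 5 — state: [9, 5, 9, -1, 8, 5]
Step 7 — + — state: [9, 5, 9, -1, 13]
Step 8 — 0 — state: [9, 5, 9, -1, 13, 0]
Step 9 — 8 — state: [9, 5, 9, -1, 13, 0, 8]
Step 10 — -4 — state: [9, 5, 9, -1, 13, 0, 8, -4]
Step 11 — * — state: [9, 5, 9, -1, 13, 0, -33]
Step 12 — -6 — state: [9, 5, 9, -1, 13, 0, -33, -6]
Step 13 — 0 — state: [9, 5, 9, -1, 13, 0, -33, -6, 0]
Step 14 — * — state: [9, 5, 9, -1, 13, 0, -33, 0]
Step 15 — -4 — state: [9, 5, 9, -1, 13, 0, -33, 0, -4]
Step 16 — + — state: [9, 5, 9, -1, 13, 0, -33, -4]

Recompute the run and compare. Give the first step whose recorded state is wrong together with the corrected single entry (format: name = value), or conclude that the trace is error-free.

Step 1: push 9: top = 9 — matches.
Step 2: push 5: top = 5 — in agreement.
Step 3: push 9: top = 9 — verified.
Step 4: push -1: top = -1 — agrees with the trace.
Step 5: push 8: top = 8 — verified.
Step 6: push 5: top = 5 — matches.
Step 7: 8 + 5 = 13 — exactly as logged.
Step 8: push 0: top = 0 — exactly as logged.
Step 9: push 8: top = 8 — confirmed correct.
Step 10: push -4: top = -4 — exactly as logged.
Step 11: 8 * -4 = -32 — the entry is off here.
Step 11 is the first one off; corrected, top = -32.

step 11, top = -32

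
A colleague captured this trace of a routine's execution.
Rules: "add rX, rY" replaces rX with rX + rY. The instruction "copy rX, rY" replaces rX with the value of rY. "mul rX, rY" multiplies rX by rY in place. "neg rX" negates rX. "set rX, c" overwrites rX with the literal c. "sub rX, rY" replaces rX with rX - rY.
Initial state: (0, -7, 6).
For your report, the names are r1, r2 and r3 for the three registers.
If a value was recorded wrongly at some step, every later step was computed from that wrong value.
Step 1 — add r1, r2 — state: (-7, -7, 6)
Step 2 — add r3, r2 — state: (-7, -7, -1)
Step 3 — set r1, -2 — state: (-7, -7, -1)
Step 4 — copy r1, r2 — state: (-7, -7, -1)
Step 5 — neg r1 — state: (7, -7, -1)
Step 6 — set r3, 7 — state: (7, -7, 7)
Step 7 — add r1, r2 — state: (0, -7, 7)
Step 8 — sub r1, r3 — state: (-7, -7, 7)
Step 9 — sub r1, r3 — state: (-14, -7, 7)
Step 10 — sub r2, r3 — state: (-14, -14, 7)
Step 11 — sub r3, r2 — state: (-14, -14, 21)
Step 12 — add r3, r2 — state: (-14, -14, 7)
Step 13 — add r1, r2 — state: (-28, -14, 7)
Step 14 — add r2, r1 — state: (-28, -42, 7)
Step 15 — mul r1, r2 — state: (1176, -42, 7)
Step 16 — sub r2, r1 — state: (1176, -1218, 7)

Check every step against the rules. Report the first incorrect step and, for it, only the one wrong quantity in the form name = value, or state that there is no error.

step 3, r1 = -2

Step 1: r1 = 0 + -7 = -7 — in agreement.
Step 2: r3 = 6 + -7 = -1 — agrees with the trace.
Step 3: r1 = -2 — a discrepancy with the trace.
First deviation found at step 3; the corrected entry is r1 = -2.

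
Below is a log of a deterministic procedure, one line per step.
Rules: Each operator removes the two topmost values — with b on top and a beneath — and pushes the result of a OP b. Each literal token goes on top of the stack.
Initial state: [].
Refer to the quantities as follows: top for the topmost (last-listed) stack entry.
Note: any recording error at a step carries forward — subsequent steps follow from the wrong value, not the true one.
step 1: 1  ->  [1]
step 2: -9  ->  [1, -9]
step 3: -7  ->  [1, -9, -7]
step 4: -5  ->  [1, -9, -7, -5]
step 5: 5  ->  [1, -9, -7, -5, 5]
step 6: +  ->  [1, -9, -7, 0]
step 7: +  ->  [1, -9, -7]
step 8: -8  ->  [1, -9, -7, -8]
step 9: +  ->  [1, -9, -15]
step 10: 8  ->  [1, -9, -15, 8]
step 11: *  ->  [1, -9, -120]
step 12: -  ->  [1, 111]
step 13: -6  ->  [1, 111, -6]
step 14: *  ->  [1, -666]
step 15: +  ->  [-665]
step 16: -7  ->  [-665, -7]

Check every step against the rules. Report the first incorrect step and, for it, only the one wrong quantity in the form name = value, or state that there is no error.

1. push 1: top = 1 (same as recorded)
2. push -9: top = -9 (in agreement)
3. push -7: top = -7 (agrees with the log)
4. push -5: top = -5 (consistent with the log)
5. push 5: top = 5 (confirmed correct)
6. -5 + 5 = 0 (agrees with the log)
7. -7 + 0 = -7 (exactly as logged)
8. push -8: top = -8 (confirmed correct)
9. -7 + -8 = -15 (exactly as logged)
10. push 8: top = 8 (in agreement)
11. -15 * 8 = -120 (no discrepancy)
12. -9 - -120 = 111 (agrees with the log)
13. push -6: top = -6 (checks out)
14. 111 * -6 = -666 (no discrepancy)
15. 1 + -666 = -665 (no discrepancy)
16. push -7: top = -7 (consistent with the log)
All entries verified; no error found.

no error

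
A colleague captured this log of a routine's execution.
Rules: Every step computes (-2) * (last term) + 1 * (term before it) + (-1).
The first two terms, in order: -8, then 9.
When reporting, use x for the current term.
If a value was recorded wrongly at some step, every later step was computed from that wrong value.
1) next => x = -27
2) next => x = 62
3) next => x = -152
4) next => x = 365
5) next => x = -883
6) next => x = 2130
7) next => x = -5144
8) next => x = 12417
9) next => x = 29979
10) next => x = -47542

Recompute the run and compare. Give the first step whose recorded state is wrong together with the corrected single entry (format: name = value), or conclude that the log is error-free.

1. x = -2*(9) + (1)*(-8) + (-1) = -27 (no discrepancy)
2. x = -2*(-27) + (1)*(9) + (-1) = 62 (same as recorded)
3. x = -2*(62) + (1)*(-27) + (-1) = -152 (checks out)
4. x = -2*(-152) + (1)*(62) + (-1) = 365 (checks out)
5. x = -2*(365) + (1)*(-152) + (-1) = -883 (exactly as logged)
6. x = -2*(-883) + (1)*(365) + (-1) = 2130 (confirmed correct)
7. x = -2*(2130) + (1)*(-883) + (-1) = -5144 (verified)
8. x = -2*(-5144) + (1)*(2130) + (-1) = 12417 (same as recorded)
9. x = -2*(12417) + (1)*(-5144) + (-1) = -29979 (this is not what the log shows)
First incorrect step: 9; the correct value is x = -29979.

step 9, x = -29979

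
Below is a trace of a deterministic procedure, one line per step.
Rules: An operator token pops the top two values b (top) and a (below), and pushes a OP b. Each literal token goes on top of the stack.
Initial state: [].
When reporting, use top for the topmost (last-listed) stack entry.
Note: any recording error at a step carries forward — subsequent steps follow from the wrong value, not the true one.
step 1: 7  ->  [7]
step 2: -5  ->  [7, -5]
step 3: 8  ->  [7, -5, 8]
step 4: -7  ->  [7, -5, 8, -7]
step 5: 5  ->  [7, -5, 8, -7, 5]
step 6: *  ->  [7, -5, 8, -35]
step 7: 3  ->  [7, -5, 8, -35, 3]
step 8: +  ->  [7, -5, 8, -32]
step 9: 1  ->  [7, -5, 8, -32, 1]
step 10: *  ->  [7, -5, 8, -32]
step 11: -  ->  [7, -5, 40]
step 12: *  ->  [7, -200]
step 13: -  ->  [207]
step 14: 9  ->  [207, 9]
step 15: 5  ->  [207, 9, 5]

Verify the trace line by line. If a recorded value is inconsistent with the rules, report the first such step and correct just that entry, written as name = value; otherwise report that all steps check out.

Recomputing the run from the initial state:
step 1: [7]
step 2: [7, -5]
step 3: [7, -5, 8]
step 4: [7, -5, 8, -7]
step 5: [7, -5, 8, -7, 5]
step 6: [7, -5, 8, -35]
step 7: [7, -5, 8, -35, 3]
step 8: [7, -5, 8, -32]
step 9: [7, -5, 8, -32, 1]
step 10: [7, -5, 8, -32]
step 11: [7, -5, 40]
step 12: [7, -200]
step 13: [207]
step 14: [207, 9]
step 15: [207, 9, 5]
This matches the trace at every step.

no error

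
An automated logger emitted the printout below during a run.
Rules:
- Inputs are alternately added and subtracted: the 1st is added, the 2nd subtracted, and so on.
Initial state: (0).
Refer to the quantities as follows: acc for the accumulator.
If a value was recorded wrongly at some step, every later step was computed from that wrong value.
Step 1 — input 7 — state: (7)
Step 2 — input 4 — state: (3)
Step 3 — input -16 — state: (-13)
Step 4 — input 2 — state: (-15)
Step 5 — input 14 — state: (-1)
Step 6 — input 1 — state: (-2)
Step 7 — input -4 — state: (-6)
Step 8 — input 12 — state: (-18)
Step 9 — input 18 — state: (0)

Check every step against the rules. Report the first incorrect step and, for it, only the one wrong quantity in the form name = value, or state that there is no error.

no error

Step 1: acc = 0 + 7 = 7 — in agreement.
Step 2: acc = 7 - 4 = 3 — same as recorded.
Step 3: acc = 3 + -16 = -13 — verified.
Step 4: acc = -13 - 2 = -15 — verified.
Step 5: acc = -15 + 14 = -1 — confirmed correct.
Step 6: acc = -1 - 1 = -2 — same as recorded.
Step 7: acc = -2 + -4 = -6 — same as recorded.
Step 8: acc = -6 - 12 = -18 — checks out.
Step 9: acc = -18 + 18 = 0 — consistent with the printout.
All entries verified; no error found.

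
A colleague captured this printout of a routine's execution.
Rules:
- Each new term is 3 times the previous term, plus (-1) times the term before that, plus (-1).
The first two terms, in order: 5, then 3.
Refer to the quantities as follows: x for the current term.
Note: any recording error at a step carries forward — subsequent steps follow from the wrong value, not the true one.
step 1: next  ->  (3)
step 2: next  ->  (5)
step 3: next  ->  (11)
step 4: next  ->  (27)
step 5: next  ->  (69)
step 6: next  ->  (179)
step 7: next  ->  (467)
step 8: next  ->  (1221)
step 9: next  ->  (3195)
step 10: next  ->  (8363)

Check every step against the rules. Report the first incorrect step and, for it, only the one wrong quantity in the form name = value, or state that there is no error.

no error

1. x = 3*(3) + (-1)*(5) + (-1) = 3 (verified)
2. x = 3*(3) + (-1)*(3) + (-1) = 5 (consistent with the printout)
3. x = 3*(5) + (-1)*(3) + (-1) = 11 (checks out)
4. x = 3*(11) + (-1)*(5) + (-1) = 27 (exactly as logged)
5. x = 3*(27) + (-1)*(11) + (-1) = 69 (in agreement)
6. x = 3*(69) + (-1)*(27) + (-1) = 179 (no discrepancy)
7. x = 3*(179) + (-1)*(69) + (-1) = 467 (in agreement)
8. x = 3*(467) + (-1)*(179) + (-1) = 1221 (verified)
9. x = 3*(1221) + (-1)*(467) + (-1) = 3195 (same as recorded)
10. x = 3*(3195) + (-1)*(1221) + (-1) = 8363 (in agreement)
Every step is consistent.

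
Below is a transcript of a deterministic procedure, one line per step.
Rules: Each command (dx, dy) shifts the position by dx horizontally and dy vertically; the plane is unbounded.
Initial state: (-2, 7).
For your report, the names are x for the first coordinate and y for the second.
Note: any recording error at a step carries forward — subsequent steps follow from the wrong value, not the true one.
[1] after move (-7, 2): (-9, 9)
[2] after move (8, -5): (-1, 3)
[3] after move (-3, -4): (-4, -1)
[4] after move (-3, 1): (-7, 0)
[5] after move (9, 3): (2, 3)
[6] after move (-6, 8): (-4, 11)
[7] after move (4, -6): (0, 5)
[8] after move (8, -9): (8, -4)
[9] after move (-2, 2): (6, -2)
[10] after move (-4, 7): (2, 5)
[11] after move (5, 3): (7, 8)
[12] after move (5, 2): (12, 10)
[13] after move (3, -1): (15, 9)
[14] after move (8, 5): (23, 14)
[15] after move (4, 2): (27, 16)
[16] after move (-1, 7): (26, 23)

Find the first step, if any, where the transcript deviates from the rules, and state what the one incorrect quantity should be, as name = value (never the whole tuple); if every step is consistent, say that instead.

step 2, y = 4

Recomputing the run from the initial state:
step 1: x = -9, y = 9
step 2: x = -1, y = 4
step 3: x = -4, y = 0
step 4: x = -7, y = 1
step 5: x = 2, y = 4
step 6: x = -4, y = 12
step 7: x = 0, y = 6
step 8: x = 8, y = -3
step 9: x = 6, y = -1
step 10: x = 2, y = 6
step 11: x = 7, y = 9
step 12: x = 12, y = 11
step 13: x = 15, y = 10
step 14: x = 23, y = 15
step 15: x = 27, y = 17
step 16: x = 26, y = 24
The first disagreement with the transcript is at step 2, where the value should be y = 4.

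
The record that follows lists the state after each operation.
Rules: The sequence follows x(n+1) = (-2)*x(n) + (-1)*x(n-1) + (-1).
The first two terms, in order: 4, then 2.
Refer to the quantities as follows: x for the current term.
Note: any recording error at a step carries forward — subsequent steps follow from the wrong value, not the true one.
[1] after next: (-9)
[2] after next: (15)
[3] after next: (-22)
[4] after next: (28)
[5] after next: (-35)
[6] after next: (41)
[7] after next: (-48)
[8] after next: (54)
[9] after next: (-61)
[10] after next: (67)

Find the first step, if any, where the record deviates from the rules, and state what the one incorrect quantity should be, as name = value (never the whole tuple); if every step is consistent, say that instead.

Recomputing the run from the initial state:
step 1: x = -9
step 2: x = 15
step 3: x = -22
step 4: x = 28
step 5: x = -35
step 6: x = 41
step 7: x = -48
step 8: x = 54
step 9: x = -61
step 10: x = 67
This matches the record at every step.

no error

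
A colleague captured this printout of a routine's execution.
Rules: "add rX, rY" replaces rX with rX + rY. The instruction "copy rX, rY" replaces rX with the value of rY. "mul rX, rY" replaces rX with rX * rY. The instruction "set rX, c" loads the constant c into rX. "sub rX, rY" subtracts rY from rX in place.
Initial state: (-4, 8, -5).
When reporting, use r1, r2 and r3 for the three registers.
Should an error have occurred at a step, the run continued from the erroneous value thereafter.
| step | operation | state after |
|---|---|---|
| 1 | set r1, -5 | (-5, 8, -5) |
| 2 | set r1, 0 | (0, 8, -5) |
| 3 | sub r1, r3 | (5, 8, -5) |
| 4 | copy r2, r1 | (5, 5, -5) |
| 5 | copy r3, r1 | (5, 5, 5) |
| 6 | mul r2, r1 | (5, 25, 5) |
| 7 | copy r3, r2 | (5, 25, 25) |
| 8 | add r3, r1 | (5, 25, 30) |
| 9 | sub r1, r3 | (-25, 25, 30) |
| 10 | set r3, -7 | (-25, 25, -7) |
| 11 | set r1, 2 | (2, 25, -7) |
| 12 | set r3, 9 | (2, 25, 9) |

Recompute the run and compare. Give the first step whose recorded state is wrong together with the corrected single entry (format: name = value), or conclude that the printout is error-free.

no error

Recomputing the run from the initial state:
step 1: r1 = -5, r2 = 8, r3 = -5
step 2: r1 = 0, r2 = 8, r3 = -5
step 3: r1 = 5, r2 = 8, r3 = -5
step 4: r1 = 5, r2 = 5, r3 = -5
step 5: r1 = 5, r2 = 5, r3 = 5
step 6: r1 = 5, r2 = 25, r3 = 5
step 7: r1 = 5, r2 = 25, r3 = 25
step 8: r1 = 5, r2 = 25, r3 = 30
step 9: r1 = -25, r2 = 25, r3 = 30
step 10: r1 = -25, r2 = 25, r3 = -7
step 11: r1 = 2, r2 = 25, r3 = -7
step 12: r1 = 2, r2 = 25, r3 = 9
This matches the printout at every step.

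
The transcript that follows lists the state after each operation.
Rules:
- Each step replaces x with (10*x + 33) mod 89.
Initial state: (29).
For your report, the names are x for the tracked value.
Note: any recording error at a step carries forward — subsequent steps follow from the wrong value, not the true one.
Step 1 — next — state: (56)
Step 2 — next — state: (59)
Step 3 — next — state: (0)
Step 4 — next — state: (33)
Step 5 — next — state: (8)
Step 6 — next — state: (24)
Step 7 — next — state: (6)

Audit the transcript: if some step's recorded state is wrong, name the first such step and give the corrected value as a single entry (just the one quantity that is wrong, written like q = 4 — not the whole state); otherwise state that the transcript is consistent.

step 5, x = 7

Step 1: x = (10*29 + 33) mod 89 = 56 — same as recorded.
Step 2: x = (10*56 + 33) mod 89 = 59 — exactly as logged.
Step 3: x = (10*59 + 33) mod 89 = 0 — consistent with the transcript.
Step 4: x = (10*0 + 33) mod 89 = 33 — matches.
Step 5: x = (10*33 + 33) mod 89 = 7 — first mismatch against the transcript.
The audit stops at step 5: the recorded entry is wrong and should be x = 7.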